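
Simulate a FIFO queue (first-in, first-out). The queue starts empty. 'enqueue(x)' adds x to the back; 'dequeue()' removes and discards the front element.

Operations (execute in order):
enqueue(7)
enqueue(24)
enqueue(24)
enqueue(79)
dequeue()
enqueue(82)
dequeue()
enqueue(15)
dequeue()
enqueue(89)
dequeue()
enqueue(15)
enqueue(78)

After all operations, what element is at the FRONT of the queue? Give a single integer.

Answer: 82

Derivation:
enqueue(7): queue = [7]
enqueue(24): queue = [7, 24]
enqueue(24): queue = [7, 24, 24]
enqueue(79): queue = [7, 24, 24, 79]
dequeue(): queue = [24, 24, 79]
enqueue(82): queue = [24, 24, 79, 82]
dequeue(): queue = [24, 79, 82]
enqueue(15): queue = [24, 79, 82, 15]
dequeue(): queue = [79, 82, 15]
enqueue(89): queue = [79, 82, 15, 89]
dequeue(): queue = [82, 15, 89]
enqueue(15): queue = [82, 15, 89, 15]
enqueue(78): queue = [82, 15, 89, 15, 78]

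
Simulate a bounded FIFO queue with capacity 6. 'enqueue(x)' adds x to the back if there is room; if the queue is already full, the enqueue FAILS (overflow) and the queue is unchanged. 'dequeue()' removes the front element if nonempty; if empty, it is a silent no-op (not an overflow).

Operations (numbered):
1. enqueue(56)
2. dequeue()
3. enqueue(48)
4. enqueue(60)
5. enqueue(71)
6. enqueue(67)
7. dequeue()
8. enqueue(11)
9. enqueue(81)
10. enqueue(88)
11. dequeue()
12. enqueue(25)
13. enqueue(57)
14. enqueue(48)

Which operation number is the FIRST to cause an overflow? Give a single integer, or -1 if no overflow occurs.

Answer: 13

Derivation:
1. enqueue(56): size=1
2. dequeue(): size=0
3. enqueue(48): size=1
4. enqueue(60): size=2
5. enqueue(71): size=3
6. enqueue(67): size=4
7. dequeue(): size=3
8. enqueue(11): size=4
9. enqueue(81): size=5
10. enqueue(88): size=6
11. dequeue(): size=5
12. enqueue(25): size=6
13. enqueue(57): size=6=cap → OVERFLOW (fail)
14. enqueue(48): size=6=cap → OVERFLOW (fail)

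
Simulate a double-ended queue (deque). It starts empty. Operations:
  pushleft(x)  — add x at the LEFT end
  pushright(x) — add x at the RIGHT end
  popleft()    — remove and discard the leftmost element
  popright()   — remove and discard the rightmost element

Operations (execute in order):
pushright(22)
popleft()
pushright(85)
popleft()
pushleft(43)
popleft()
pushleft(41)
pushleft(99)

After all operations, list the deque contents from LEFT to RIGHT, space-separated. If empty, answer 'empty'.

pushright(22): [22]
popleft(): []
pushright(85): [85]
popleft(): []
pushleft(43): [43]
popleft(): []
pushleft(41): [41]
pushleft(99): [99, 41]

Answer: 99 41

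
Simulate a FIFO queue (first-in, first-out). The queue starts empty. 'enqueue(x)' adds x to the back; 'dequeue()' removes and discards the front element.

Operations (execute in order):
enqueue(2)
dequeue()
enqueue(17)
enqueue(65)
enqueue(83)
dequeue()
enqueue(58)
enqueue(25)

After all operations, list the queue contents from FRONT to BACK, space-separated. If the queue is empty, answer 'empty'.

Answer: 65 83 58 25

Derivation:
enqueue(2): [2]
dequeue(): []
enqueue(17): [17]
enqueue(65): [17, 65]
enqueue(83): [17, 65, 83]
dequeue(): [65, 83]
enqueue(58): [65, 83, 58]
enqueue(25): [65, 83, 58, 25]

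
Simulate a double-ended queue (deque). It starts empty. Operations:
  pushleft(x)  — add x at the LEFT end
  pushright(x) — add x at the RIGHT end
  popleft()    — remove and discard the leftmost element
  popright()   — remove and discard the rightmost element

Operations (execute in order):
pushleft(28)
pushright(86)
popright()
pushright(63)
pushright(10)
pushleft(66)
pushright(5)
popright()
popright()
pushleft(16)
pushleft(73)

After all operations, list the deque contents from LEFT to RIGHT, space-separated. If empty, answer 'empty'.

pushleft(28): [28]
pushright(86): [28, 86]
popright(): [28]
pushright(63): [28, 63]
pushright(10): [28, 63, 10]
pushleft(66): [66, 28, 63, 10]
pushright(5): [66, 28, 63, 10, 5]
popright(): [66, 28, 63, 10]
popright(): [66, 28, 63]
pushleft(16): [16, 66, 28, 63]
pushleft(73): [73, 16, 66, 28, 63]

Answer: 73 16 66 28 63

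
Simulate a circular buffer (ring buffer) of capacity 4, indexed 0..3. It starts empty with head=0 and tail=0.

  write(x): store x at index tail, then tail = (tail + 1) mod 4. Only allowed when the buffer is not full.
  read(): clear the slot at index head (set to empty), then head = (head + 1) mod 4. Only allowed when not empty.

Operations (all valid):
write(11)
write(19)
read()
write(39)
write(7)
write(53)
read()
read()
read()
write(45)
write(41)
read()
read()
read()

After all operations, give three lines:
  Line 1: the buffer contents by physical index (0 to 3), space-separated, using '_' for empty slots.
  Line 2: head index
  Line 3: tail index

Answer: _ _ _ _
3
3

Derivation:
write(11): buf=[11 _ _ _], head=0, tail=1, size=1
write(19): buf=[11 19 _ _], head=0, tail=2, size=2
read(): buf=[_ 19 _ _], head=1, tail=2, size=1
write(39): buf=[_ 19 39 _], head=1, tail=3, size=2
write(7): buf=[_ 19 39 7], head=1, tail=0, size=3
write(53): buf=[53 19 39 7], head=1, tail=1, size=4
read(): buf=[53 _ 39 7], head=2, tail=1, size=3
read(): buf=[53 _ _ 7], head=3, tail=1, size=2
read(): buf=[53 _ _ _], head=0, tail=1, size=1
write(45): buf=[53 45 _ _], head=0, tail=2, size=2
write(41): buf=[53 45 41 _], head=0, tail=3, size=3
read(): buf=[_ 45 41 _], head=1, tail=3, size=2
read(): buf=[_ _ 41 _], head=2, tail=3, size=1
read(): buf=[_ _ _ _], head=3, tail=3, size=0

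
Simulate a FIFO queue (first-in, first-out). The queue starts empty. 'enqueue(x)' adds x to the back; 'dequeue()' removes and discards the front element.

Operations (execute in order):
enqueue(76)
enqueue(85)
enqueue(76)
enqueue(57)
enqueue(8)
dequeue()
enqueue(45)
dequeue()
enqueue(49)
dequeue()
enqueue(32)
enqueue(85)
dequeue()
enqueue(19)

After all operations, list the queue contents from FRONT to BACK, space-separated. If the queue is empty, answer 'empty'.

enqueue(76): [76]
enqueue(85): [76, 85]
enqueue(76): [76, 85, 76]
enqueue(57): [76, 85, 76, 57]
enqueue(8): [76, 85, 76, 57, 8]
dequeue(): [85, 76, 57, 8]
enqueue(45): [85, 76, 57, 8, 45]
dequeue(): [76, 57, 8, 45]
enqueue(49): [76, 57, 8, 45, 49]
dequeue(): [57, 8, 45, 49]
enqueue(32): [57, 8, 45, 49, 32]
enqueue(85): [57, 8, 45, 49, 32, 85]
dequeue(): [8, 45, 49, 32, 85]
enqueue(19): [8, 45, 49, 32, 85, 19]

Answer: 8 45 49 32 85 19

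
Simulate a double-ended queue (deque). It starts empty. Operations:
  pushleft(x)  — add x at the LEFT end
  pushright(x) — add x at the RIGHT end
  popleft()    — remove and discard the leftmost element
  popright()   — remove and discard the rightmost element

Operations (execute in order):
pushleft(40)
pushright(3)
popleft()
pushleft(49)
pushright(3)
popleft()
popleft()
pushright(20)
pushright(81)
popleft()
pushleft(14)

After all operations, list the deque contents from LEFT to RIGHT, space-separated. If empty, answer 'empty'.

pushleft(40): [40]
pushright(3): [40, 3]
popleft(): [3]
pushleft(49): [49, 3]
pushright(3): [49, 3, 3]
popleft(): [3, 3]
popleft(): [3]
pushright(20): [3, 20]
pushright(81): [3, 20, 81]
popleft(): [20, 81]
pushleft(14): [14, 20, 81]

Answer: 14 20 81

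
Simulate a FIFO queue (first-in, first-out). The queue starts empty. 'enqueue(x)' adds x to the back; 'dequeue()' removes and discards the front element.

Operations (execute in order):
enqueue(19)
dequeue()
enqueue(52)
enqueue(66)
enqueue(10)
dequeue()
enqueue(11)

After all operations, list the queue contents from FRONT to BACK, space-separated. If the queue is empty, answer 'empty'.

Answer: 66 10 11

Derivation:
enqueue(19): [19]
dequeue(): []
enqueue(52): [52]
enqueue(66): [52, 66]
enqueue(10): [52, 66, 10]
dequeue(): [66, 10]
enqueue(11): [66, 10, 11]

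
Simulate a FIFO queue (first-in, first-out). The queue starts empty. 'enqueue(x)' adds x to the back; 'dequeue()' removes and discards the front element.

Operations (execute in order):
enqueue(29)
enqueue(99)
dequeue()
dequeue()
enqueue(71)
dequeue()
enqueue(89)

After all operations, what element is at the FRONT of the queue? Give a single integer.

enqueue(29): queue = [29]
enqueue(99): queue = [29, 99]
dequeue(): queue = [99]
dequeue(): queue = []
enqueue(71): queue = [71]
dequeue(): queue = []
enqueue(89): queue = [89]

Answer: 89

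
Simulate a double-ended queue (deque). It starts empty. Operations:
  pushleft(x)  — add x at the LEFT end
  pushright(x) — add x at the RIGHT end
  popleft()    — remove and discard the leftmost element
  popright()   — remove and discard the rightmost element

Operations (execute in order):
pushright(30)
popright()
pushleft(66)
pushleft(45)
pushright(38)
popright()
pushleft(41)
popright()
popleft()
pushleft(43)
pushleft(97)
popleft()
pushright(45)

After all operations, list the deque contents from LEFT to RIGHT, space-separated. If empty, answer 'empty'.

Answer: 43 45 45

Derivation:
pushright(30): [30]
popright(): []
pushleft(66): [66]
pushleft(45): [45, 66]
pushright(38): [45, 66, 38]
popright(): [45, 66]
pushleft(41): [41, 45, 66]
popright(): [41, 45]
popleft(): [45]
pushleft(43): [43, 45]
pushleft(97): [97, 43, 45]
popleft(): [43, 45]
pushright(45): [43, 45, 45]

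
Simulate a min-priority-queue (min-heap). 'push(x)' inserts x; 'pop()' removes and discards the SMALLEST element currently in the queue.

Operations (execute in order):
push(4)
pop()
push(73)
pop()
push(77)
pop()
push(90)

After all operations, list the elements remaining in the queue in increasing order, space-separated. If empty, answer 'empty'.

Answer: 90

Derivation:
push(4): heap contents = [4]
pop() → 4: heap contents = []
push(73): heap contents = [73]
pop() → 73: heap contents = []
push(77): heap contents = [77]
pop() → 77: heap contents = []
push(90): heap contents = [90]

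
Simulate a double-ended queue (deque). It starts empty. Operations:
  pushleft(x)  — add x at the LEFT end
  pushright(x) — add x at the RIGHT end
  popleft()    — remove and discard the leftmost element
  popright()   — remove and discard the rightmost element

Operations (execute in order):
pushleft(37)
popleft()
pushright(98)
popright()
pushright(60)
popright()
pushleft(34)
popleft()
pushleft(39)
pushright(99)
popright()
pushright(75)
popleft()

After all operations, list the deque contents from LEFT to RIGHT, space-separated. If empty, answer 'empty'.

pushleft(37): [37]
popleft(): []
pushright(98): [98]
popright(): []
pushright(60): [60]
popright(): []
pushleft(34): [34]
popleft(): []
pushleft(39): [39]
pushright(99): [39, 99]
popright(): [39]
pushright(75): [39, 75]
popleft(): [75]

Answer: 75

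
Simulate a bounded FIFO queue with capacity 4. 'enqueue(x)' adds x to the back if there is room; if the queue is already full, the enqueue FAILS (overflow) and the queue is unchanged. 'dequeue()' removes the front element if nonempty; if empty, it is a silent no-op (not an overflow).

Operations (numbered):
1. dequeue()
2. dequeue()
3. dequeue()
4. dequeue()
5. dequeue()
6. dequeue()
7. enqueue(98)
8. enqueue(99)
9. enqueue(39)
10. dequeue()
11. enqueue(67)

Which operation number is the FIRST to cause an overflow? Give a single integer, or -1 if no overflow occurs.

1. dequeue(): empty, no-op, size=0
2. dequeue(): empty, no-op, size=0
3. dequeue(): empty, no-op, size=0
4. dequeue(): empty, no-op, size=0
5. dequeue(): empty, no-op, size=0
6. dequeue(): empty, no-op, size=0
7. enqueue(98): size=1
8. enqueue(99): size=2
9. enqueue(39): size=3
10. dequeue(): size=2
11. enqueue(67): size=3

Answer: -1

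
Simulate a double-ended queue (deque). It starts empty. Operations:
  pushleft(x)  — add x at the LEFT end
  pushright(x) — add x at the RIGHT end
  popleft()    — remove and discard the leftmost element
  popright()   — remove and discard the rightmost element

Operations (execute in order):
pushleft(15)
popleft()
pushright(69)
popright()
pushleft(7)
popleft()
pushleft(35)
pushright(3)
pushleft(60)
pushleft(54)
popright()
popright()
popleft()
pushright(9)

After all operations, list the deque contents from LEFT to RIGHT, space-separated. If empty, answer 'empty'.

Answer: 60 9

Derivation:
pushleft(15): [15]
popleft(): []
pushright(69): [69]
popright(): []
pushleft(7): [7]
popleft(): []
pushleft(35): [35]
pushright(3): [35, 3]
pushleft(60): [60, 35, 3]
pushleft(54): [54, 60, 35, 3]
popright(): [54, 60, 35]
popright(): [54, 60]
popleft(): [60]
pushright(9): [60, 9]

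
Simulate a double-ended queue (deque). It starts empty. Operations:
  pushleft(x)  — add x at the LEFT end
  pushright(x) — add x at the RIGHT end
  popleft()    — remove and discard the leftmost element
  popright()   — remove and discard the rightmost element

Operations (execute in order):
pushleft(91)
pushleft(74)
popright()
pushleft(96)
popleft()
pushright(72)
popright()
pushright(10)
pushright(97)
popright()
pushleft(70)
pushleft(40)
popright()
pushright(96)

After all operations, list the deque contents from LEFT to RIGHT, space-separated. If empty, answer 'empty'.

Answer: 40 70 74 96

Derivation:
pushleft(91): [91]
pushleft(74): [74, 91]
popright(): [74]
pushleft(96): [96, 74]
popleft(): [74]
pushright(72): [74, 72]
popright(): [74]
pushright(10): [74, 10]
pushright(97): [74, 10, 97]
popright(): [74, 10]
pushleft(70): [70, 74, 10]
pushleft(40): [40, 70, 74, 10]
popright(): [40, 70, 74]
pushright(96): [40, 70, 74, 96]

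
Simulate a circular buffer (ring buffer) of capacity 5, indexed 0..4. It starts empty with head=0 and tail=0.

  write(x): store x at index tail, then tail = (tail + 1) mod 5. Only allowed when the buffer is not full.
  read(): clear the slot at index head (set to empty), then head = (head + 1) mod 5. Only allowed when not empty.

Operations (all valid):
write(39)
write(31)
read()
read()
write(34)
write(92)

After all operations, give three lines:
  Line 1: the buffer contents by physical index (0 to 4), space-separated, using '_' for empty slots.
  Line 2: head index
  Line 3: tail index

write(39): buf=[39 _ _ _ _], head=0, tail=1, size=1
write(31): buf=[39 31 _ _ _], head=0, tail=2, size=2
read(): buf=[_ 31 _ _ _], head=1, tail=2, size=1
read(): buf=[_ _ _ _ _], head=2, tail=2, size=0
write(34): buf=[_ _ 34 _ _], head=2, tail=3, size=1
write(92): buf=[_ _ 34 92 _], head=2, tail=4, size=2

Answer: _ _ 34 92 _
2
4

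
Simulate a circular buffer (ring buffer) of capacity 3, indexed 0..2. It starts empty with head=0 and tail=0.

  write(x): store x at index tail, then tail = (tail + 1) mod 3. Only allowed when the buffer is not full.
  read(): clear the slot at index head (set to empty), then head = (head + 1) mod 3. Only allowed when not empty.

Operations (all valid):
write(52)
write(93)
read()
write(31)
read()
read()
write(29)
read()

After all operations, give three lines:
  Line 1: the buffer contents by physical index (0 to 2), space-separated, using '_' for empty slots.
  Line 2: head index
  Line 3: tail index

write(52): buf=[52 _ _], head=0, tail=1, size=1
write(93): buf=[52 93 _], head=0, tail=2, size=2
read(): buf=[_ 93 _], head=1, tail=2, size=1
write(31): buf=[_ 93 31], head=1, tail=0, size=2
read(): buf=[_ _ 31], head=2, tail=0, size=1
read(): buf=[_ _ _], head=0, tail=0, size=0
write(29): buf=[29 _ _], head=0, tail=1, size=1
read(): buf=[_ _ _], head=1, tail=1, size=0

Answer: _ _ _
1
1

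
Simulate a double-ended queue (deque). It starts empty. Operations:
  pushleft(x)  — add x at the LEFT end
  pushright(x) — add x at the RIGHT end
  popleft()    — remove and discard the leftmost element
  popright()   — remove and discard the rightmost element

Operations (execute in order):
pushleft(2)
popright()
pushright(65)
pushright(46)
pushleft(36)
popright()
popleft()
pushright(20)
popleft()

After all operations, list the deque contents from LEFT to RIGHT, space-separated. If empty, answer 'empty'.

Answer: 20

Derivation:
pushleft(2): [2]
popright(): []
pushright(65): [65]
pushright(46): [65, 46]
pushleft(36): [36, 65, 46]
popright(): [36, 65]
popleft(): [65]
pushright(20): [65, 20]
popleft(): [20]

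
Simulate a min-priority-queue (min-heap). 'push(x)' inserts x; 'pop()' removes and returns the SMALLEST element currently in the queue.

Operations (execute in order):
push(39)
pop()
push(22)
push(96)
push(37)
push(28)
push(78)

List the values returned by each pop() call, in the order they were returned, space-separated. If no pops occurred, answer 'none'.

push(39): heap contents = [39]
pop() → 39: heap contents = []
push(22): heap contents = [22]
push(96): heap contents = [22, 96]
push(37): heap contents = [22, 37, 96]
push(28): heap contents = [22, 28, 37, 96]
push(78): heap contents = [22, 28, 37, 78, 96]

Answer: 39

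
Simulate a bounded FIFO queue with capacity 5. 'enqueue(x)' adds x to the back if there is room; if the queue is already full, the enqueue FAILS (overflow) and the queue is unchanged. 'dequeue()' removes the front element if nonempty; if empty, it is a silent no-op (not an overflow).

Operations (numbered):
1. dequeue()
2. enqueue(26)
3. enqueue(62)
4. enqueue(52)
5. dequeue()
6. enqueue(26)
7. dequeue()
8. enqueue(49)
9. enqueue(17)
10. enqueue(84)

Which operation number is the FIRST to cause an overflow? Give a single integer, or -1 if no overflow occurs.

Answer: -1

Derivation:
1. dequeue(): empty, no-op, size=0
2. enqueue(26): size=1
3. enqueue(62): size=2
4. enqueue(52): size=3
5. dequeue(): size=2
6. enqueue(26): size=3
7. dequeue(): size=2
8. enqueue(49): size=3
9. enqueue(17): size=4
10. enqueue(84): size=5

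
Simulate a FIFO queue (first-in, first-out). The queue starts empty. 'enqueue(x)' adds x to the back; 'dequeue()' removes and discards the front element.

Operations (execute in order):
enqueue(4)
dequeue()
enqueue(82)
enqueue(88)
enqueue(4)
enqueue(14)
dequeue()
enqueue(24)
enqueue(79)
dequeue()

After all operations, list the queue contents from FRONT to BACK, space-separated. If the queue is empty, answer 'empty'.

Answer: 4 14 24 79

Derivation:
enqueue(4): [4]
dequeue(): []
enqueue(82): [82]
enqueue(88): [82, 88]
enqueue(4): [82, 88, 4]
enqueue(14): [82, 88, 4, 14]
dequeue(): [88, 4, 14]
enqueue(24): [88, 4, 14, 24]
enqueue(79): [88, 4, 14, 24, 79]
dequeue(): [4, 14, 24, 79]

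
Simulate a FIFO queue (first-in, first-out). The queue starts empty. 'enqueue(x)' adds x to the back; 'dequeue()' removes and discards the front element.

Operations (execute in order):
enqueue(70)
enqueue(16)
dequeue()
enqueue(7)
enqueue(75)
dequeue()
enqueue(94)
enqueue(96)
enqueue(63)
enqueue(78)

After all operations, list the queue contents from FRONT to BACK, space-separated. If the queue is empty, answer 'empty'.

enqueue(70): [70]
enqueue(16): [70, 16]
dequeue(): [16]
enqueue(7): [16, 7]
enqueue(75): [16, 7, 75]
dequeue(): [7, 75]
enqueue(94): [7, 75, 94]
enqueue(96): [7, 75, 94, 96]
enqueue(63): [7, 75, 94, 96, 63]
enqueue(78): [7, 75, 94, 96, 63, 78]

Answer: 7 75 94 96 63 78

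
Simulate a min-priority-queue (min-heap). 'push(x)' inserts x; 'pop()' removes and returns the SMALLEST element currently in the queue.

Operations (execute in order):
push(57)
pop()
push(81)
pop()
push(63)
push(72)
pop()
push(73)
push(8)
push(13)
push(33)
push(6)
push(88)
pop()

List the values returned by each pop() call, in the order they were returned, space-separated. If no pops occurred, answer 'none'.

Answer: 57 81 63 6

Derivation:
push(57): heap contents = [57]
pop() → 57: heap contents = []
push(81): heap contents = [81]
pop() → 81: heap contents = []
push(63): heap contents = [63]
push(72): heap contents = [63, 72]
pop() → 63: heap contents = [72]
push(73): heap contents = [72, 73]
push(8): heap contents = [8, 72, 73]
push(13): heap contents = [8, 13, 72, 73]
push(33): heap contents = [8, 13, 33, 72, 73]
push(6): heap contents = [6, 8, 13, 33, 72, 73]
push(88): heap contents = [6, 8, 13, 33, 72, 73, 88]
pop() → 6: heap contents = [8, 13, 33, 72, 73, 88]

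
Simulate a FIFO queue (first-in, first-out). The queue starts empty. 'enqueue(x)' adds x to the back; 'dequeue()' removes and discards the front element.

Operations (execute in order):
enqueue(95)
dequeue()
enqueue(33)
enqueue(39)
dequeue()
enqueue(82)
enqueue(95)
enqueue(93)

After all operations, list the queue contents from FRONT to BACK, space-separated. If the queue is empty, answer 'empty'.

Answer: 39 82 95 93

Derivation:
enqueue(95): [95]
dequeue(): []
enqueue(33): [33]
enqueue(39): [33, 39]
dequeue(): [39]
enqueue(82): [39, 82]
enqueue(95): [39, 82, 95]
enqueue(93): [39, 82, 95, 93]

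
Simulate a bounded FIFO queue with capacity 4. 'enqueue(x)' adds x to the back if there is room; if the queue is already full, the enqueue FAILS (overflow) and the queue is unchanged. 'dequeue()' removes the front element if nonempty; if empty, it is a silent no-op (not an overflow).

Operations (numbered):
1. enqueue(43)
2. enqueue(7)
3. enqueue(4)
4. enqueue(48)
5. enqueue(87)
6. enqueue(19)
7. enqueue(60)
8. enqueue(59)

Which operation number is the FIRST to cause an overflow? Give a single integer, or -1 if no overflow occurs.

Answer: 5

Derivation:
1. enqueue(43): size=1
2. enqueue(7): size=2
3. enqueue(4): size=3
4. enqueue(48): size=4
5. enqueue(87): size=4=cap → OVERFLOW (fail)
6. enqueue(19): size=4=cap → OVERFLOW (fail)
7. enqueue(60): size=4=cap → OVERFLOW (fail)
8. enqueue(59): size=4=cap → OVERFLOW (fail)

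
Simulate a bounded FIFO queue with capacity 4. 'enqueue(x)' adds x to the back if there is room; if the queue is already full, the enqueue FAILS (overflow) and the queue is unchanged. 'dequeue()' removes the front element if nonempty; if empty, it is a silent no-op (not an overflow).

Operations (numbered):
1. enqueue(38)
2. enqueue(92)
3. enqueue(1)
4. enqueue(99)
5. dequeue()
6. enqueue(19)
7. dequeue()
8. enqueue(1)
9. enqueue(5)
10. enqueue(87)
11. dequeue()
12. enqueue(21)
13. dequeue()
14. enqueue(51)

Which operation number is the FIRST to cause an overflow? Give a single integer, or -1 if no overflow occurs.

Answer: 9

Derivation:
1. enqueue(38): size=1
2. enqueue(92): size=2
3. enqueue(1): size=3
4. enqueue(99): size=4
5. dequeue(): size=3
6. enqueue(19): size=4
7. dequeue(): size=3
8. enqueue(1): size=4
9. enqueue(5): size=4=cap → OVERFLOW (fail)
10. enqueue(87): size=4=cap → OVERFLOW (fail)
11. dequeue(): size=3
12. enqueue(21): size=4
13. dequeue(): size=3
14. enqueue(51): size=4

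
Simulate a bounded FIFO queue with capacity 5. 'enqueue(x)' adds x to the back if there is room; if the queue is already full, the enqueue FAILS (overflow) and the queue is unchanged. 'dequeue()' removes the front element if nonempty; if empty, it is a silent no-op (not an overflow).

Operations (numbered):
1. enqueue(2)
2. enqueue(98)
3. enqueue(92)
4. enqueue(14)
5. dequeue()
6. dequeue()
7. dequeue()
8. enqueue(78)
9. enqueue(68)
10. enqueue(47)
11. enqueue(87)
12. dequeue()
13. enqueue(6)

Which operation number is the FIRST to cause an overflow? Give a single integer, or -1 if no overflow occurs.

1. enqueue(2): size=1
2. enqueue(98): size=2
3. enqueue(92): size=3
4. enqueue(14): size=4
5. dequeue(): size=3
6. dequeue(): size=2
7. dequeue(): size=1
8. enqueue(78): size=2
9. enqueue(68): size=3
10. enqueue(47): size=4
11. enqueue(87): size=5
12. dequeue(): size=4
13. enqueue(6): size=5

Answer: -1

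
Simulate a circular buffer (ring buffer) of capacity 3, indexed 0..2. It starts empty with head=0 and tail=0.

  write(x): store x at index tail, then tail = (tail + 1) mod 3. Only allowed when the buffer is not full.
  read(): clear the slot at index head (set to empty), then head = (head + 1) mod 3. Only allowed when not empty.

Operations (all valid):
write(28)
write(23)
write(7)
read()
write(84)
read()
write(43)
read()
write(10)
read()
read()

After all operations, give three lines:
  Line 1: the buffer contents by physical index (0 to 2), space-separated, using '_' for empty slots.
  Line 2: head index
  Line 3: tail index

Answer: _ _ 10
2
0

Derivation:
write(28): buf=[28 _ _], head=0, tail=1, size=1
write(23): buf=[28 23 _], head=0, tail=2, size=2
write(7): buf=[28 23 7], head=0, tail=0, size=3
read(): buf=[_ 23 7], head=1, tail=0, size=2
write(84): buf=[84 23 7], head=1, tail=1, size=3
read(): buf=[84 _ 7], head=2, tail=1, size=2
write(43): buf=[84 43 7], head=2, tail=2, size=3
read(): buf=[84 43 _], head=0, tail=2, size=2
write(10): buf=[84 43 10], head=0, tail=0, size=3
read(): buf=[_ 43 10], head=1, tail=0, size=2
read(): buf=[_ _ 10], head=2, tail=0, size=1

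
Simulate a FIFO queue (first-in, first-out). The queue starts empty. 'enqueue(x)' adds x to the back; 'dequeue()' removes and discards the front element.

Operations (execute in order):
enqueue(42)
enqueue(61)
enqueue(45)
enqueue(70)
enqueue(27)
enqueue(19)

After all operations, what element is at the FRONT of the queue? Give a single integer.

Answer: 42

Derivation:
enqueue(42): queue = [42]
enqueue(61): queue = [42, 61]
enqueue(45): queue = [42, 61, 45]
enqueue(70): queue = [42, 61, 45, 70]
enqueue(27): queue = [42, 61, 45, 70, 27]
enqueue(19): queue = [42, 61, 45, 70, 27, 19]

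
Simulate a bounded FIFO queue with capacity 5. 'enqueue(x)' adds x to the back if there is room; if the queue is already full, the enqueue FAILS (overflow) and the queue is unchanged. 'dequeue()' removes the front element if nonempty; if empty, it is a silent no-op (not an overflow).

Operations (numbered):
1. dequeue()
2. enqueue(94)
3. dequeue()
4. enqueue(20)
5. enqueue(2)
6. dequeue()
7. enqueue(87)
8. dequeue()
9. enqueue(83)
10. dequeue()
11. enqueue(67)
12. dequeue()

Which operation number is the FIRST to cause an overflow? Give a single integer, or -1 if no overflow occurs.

1. dequeue(): empty, no-op, size=0
2. enqueue(94): size=1
3. dequeue(): size=0
4. enqueue(20): size=1
5. enqueue(2): size=2
6. dequeue(): size=1
7. enqueue(87): size=2
8. dequeue(): size=1
9. enqueue(83): size=2
10. dequeue(): size=1
11. enqueue(67): size=2
12. dequeue(): size=1

Answer: -1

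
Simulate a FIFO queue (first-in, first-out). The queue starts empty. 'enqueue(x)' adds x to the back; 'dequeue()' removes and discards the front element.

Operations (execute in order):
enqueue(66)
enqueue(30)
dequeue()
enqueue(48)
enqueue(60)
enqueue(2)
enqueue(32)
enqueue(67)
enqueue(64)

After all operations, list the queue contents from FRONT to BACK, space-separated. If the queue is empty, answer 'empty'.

enqueue(66): [66]
enqueue(30): [66, 30]
dequeue(): [30]
enqueue(48): [30, 48]
enqueue(60): [30, 48, 60]
enqueue(2): [30, 48, 60, 2]
enqueue(32): [30, 48, 60, 2, 32]
enqueue(67): [30, 48, 60, 2, 32, 67]
enqueue(64): [30, 48, 60, 2, 32, 67, 64]

Answer: 30 48 60 2 32 67 64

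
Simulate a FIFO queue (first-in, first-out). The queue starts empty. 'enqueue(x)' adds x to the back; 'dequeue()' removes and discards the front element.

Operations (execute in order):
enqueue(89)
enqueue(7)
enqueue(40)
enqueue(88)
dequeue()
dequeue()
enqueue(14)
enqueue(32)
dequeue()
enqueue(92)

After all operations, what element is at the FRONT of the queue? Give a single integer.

Answer: 88

Derivation:
enqueue(89): queue = [89]
enqueue(7): queue = [89, 7]
enqueue(40): queue = [89, 7, 40]
enqueue(88): queue = [89, 7, 40, 88]
dequeue(): queue = [7, 40, 88]
dequeue(): queue = [40, 88]
enqueue(14): queue = [40, 88, 14]
enqueue(32): queue = [40, 88, 14, 32]
dequeue(): queue = [88, 14, 32]
enqueue(92): queue = [88, 14, 32, 92]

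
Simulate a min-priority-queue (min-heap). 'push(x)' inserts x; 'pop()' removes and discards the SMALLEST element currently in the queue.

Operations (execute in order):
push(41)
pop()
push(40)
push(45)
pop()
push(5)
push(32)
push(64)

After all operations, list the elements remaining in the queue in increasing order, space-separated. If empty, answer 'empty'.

push(41): heap contents = [41]
pop() → 41: heap contents = []
push(40): heap contents = [40]
push(45): heap contents = [40, 45]
pop() → 40: heap contents = [45]
push(5): heap contents = [5, 45]
push(32): heap contents = [5, 32, 45]
push(64): heap contents = [5, 32, 45, 64]

Answer: 5 32 45 64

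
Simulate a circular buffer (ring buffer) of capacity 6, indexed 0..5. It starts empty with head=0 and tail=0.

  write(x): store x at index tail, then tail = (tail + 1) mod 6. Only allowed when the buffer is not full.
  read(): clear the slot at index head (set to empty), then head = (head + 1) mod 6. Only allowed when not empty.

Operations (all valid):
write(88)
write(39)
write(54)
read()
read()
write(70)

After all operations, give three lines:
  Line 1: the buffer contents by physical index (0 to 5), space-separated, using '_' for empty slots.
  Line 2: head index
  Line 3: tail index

write(88): buf=[88 _ _ _ _ _], head=0, tail=1, size=1
write(39): buf=[88 39 _ _ _ _], head=0, tail=2, size=2
write(54): buf=[88 39 54 _ _ _], head=0, tail=3, size=3
read(): buf=[_ 39 54 _ _ _], head=1, tail=3, size=2
read(): buf=[_ _ 54 _ _ _], head=2, tail=3, size=1
write(70): buf=[_ _ 54 70 _ _], head=2, tail=4, size=2

Answer: _ _ 54 70 _ _
2
4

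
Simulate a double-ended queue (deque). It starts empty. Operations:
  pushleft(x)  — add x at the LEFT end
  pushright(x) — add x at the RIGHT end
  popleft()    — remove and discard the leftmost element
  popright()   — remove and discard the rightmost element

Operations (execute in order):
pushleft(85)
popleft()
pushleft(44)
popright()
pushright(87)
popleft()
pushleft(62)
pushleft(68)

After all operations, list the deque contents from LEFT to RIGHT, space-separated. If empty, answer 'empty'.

pushleft(85): [85]
popleft(): []
pushleft(44): [44]
popright(): []
pushright(87): [87]
popleft(): []
pushleft(62): [62]
pushleft(68): [68, 62]

Answer: 68 62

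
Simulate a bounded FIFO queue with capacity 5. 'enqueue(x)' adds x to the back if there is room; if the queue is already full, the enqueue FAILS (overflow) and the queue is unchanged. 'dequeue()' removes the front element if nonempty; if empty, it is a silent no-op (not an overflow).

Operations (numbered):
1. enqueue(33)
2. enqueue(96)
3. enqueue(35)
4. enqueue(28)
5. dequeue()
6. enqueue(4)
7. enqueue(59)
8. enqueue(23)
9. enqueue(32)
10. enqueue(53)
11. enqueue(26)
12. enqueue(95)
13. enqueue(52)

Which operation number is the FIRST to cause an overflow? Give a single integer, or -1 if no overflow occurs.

1. enqueue(33): size=1
2. enqueue(96): size=2
3. enqueue(35): size=3
4. enqueue(28): size=4
5. dequeue(): size=3
6. enqueue(4): size=4
7. enqueue(59): size=5
8. enqueue(23): size=5=cap → OVERFLOW (fail)
9. enqueue(32): size=5=cap → OVERFLOW (fail)
10. enqueue(53): size=5=cap → OVERFLOW (fail)
11. enqueue(26): size=5=cap → OVERFLOW (fail)
12. enqueue(95): size=5=cap → OVERFLOW (fail)
13. enqueue(52): size=5=cap → OVERFLOW (fail)

Answer: 8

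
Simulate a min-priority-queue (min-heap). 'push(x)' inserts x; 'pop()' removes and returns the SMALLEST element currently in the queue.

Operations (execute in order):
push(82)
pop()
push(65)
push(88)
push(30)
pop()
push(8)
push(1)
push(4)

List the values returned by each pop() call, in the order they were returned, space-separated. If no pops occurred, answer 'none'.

push(82): heap contents = [82]
pop() → 82: heap contents = []
push(65): heap contents = [65]
push(88): heap contents = [65, 88]
push(30): heap contents = [30, 65, 88]
pop() → 30: heap contents = [65, 88]
push(8): heap contents = [8, 65, 88]
push(1): heap contents = [1, 8, 65, 88]
push(4): heap contents = [1, 4, 8, 65, 88]

Answer: 82 30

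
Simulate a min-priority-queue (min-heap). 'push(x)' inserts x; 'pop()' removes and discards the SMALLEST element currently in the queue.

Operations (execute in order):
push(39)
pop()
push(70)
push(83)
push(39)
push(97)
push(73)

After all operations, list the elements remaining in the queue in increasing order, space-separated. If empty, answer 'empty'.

Answer: 39 70 73 83 97

Derivation:
push(39): heap contents = [39]
pop() → 39: heap contents = []
push(70): heap contents = [70]
push(83): heap contents = [70, 83]
push(39): heap contents = [39, 70, 83]
push(97): heap contents = [39, 70, 83, 97]
push(73): heap contents = [39, 70, 73, 83, 97]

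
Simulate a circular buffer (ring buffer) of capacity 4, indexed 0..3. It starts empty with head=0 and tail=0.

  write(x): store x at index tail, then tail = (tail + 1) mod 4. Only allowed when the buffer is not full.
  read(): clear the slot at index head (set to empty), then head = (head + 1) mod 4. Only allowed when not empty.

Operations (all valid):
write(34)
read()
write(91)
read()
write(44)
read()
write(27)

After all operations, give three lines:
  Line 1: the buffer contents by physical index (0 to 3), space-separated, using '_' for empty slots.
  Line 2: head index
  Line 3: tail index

Answer: _ _ _ 27
3
0

Derivation:
write(34): buf=[34 _ _ _], head=0, tail=1, size=1
read(): buf=[_ _ _ _], head=1, tail=1, size=0
write(91): buf=[_ 91 _ _], head=1, tail=2, size=1
read(): buf=[_ _ _ _], head=2, tail=2, size=0
write(44): buf=[_ _ 44 _], head=2, tail=3, size=1
read(): buf=[_ _ _ _], head=3, tail=3, size=0
write(27): buf=[_ _ _ 27], head=3, tail=0, size=1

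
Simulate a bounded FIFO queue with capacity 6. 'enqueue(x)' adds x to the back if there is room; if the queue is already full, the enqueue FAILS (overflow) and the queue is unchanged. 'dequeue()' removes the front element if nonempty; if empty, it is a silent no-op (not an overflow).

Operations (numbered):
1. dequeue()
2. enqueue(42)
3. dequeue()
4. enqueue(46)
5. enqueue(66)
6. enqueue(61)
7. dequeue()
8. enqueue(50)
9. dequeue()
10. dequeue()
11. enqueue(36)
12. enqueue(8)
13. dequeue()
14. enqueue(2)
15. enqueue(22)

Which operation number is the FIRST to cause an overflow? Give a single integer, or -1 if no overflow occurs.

1. dequeue(): empty, no-op, size=0
2. enqueue(42): size=1
3. dequeue(): size=0
4. enqueue(46): size=1
5. enqueue(66): size=2
6. enqueue(61): size=3
7. dequeue(): size=2
8. enqueue(50): size=3
9. dequeue(): size=2
10. dequeue(): size=1
11. enqueue(36): size=2
12. enqueue(8): size=3
13. dequeue(): size=2
14. enqueue(2): size=3
15. enqueue(22): size=4

Answer: -1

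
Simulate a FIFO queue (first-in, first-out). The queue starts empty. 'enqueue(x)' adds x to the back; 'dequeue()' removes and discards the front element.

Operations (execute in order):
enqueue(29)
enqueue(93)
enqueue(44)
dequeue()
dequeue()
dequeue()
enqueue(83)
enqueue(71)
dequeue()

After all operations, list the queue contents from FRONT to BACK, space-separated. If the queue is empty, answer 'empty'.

Answer: 71

Derivation:
enqueue(29): [29]
enqueue(93): [29, 93]
enqueue(44): [29, 93, 44]
dequeue(): [93, 44]
dequeue(): [44]
dequeue(): []
enqueue(83): [83]
enqueue(71): [83, 71]
dequeue(): [71]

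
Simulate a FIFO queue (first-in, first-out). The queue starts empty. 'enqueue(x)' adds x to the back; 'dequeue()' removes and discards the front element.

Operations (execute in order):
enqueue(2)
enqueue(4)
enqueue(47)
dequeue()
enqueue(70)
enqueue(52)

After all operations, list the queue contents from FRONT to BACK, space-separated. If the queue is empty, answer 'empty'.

Answer: 4 47 70 52

Derivation:
enqueue(2): [2]
enqueue(4): [2, 4]
enqueue(47): [2, 4, 47]
dequeue(): [4, 47]
enqueue(70): [4, 47, 70]
enqueue(52): [4, 47, 70, 52]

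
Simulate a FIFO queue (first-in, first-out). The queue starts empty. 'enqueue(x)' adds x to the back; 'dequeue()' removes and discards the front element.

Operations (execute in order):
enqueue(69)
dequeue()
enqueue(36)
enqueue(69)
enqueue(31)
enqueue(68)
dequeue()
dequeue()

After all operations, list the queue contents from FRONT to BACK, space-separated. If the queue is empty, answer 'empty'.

Answer: 31 68

Derivation:
enqueue(69): [69]
dequeue(): []
enqueue(36): [36]
enqueue(69): [36, 69]
enqueue(31): [36, 69, 31]
enqueue(68): [36, 69, 31, 68]
dequeue(): [69, 31, 68]
dequeue(): [31, 68]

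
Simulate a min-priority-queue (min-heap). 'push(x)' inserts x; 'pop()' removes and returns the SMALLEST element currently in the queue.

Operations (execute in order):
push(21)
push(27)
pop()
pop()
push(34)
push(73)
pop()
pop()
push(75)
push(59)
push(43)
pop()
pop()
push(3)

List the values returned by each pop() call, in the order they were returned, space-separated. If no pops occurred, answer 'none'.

Answer: 21 27 34 73 43 59

Derivation:
push(21): heap contents = [21]
push(27): heap contents = [21, 27]
pop() → 21: heap contents = [27]
pop() → 27: heap contents = []
push(34): heap contents = [34]
push(73): heap contents = [34, 73]
pop() → 34: heap contents = [73]
pop() → 73: heap contents = []
push(75): heap contents = [75]
push(59): heap contents = [59, 75]
push(43): heap contents = [43, 59, 75]
pop() → 43: heap contents = [59, 75]
pop() → 59: heap contents = [75]
push(3): heap contents = [3, 75]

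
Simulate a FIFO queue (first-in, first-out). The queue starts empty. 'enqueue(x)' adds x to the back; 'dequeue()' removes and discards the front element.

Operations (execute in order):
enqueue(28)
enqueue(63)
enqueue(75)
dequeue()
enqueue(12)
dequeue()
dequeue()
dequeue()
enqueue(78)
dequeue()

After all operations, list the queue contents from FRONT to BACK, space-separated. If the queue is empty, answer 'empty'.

enqueue(28): [28]
enqueue(63): [28, 63]
enqueue(75): [28, 63, 75]
dequeue(): [63, 75]
enqueue(12): [63, 75, 12]
dequeue(): [75, 12]
dequeue(): [12]
dequeue(): []
enqueue(78): [78]
dequeue(): []

Answer: empty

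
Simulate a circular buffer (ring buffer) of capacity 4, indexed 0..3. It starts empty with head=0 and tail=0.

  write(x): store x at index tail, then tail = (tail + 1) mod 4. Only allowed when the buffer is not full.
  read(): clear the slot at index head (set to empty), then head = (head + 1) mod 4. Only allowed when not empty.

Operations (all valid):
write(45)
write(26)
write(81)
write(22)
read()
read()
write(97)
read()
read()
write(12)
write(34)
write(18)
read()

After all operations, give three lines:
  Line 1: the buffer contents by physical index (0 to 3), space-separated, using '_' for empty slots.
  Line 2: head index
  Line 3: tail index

write(45): buf=[45 _ _ _], head=0, tail=1, size=1
write(26): buf=[45 26 _ _], head=0, tail=2, size=2
write(81): buf=[45 26 81 _], head=0, tail=3, size=3
write(22): buf=[45 26 81 22], head=0, tail=0, size=4
read(): buf=[_ 26 81 22], head=1, tail=0, size=3
read(): buf=[_ _ 81 22], head=2, tail=0, size=2
write(97): buf=[97 _ 81 22], head=2, tail=1, size=3
read(): buf=[97 _ _ 22], head=3, tail=1, size=2
read(): buf=[97 _ _ _], head=0, tail=1, size=1
write(12): buf=[97 12 _ _], head=0, tail=2, size=2
write(34): buf=[97 12 34 _], head=0, tail=3, size=3
write(18): buf=[97 12 34 18], head=0, tail=0, size=4
read(): buf=[_ 12 34 18], head=1, tail=0, size=3

Answer: _ 12 34 18
1
0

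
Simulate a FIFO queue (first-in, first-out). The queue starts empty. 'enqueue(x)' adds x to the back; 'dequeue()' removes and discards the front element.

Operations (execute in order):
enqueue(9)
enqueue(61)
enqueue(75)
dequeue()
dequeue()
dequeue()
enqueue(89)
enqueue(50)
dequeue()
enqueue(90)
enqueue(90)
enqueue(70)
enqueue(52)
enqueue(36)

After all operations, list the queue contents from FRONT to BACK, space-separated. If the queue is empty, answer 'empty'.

enqueue(9): [9]
enqueue(61): [9, 61]
enqueue(75): [9, 61, 75]
dequeue(): [61, 75]
dequeue(): [75]
dequeue(): []
enqueue(89): [89]
enqueue(50): [89, 50]
dequeue(): [50]
enqueue(90): [50, 90]
enqueue(90): [50, 90, 90]
enqueue(70): [50, 90, 90, 70]
enqueue(52): [50, 90, 90, 70, 52]
enqueue(36): [50, 90, 90, 70, 52, 36]

Answer: 50 90 90 70 52 36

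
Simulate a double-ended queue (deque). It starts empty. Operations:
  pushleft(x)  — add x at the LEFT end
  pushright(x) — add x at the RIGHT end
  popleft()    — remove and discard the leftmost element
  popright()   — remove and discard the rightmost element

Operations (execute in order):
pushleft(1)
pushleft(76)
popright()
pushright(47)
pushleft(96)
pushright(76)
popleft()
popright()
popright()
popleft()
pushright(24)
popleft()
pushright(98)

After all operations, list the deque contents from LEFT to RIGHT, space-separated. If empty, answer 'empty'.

pushleft(1): [1]
pushleft(76): [76, 1]
popright(): [76]
pushright(47): [76, 47]
pushleft(96): [96, 76, 47]
pushright(76): [96, 76, 47, 76]
popleft(): [76, 47, 76]
popright(): [76, 47]
popright(): [76]
popleft(): []
pushright(24): [24]
popleft(): []
pushright(98): [98]

Answer: 98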